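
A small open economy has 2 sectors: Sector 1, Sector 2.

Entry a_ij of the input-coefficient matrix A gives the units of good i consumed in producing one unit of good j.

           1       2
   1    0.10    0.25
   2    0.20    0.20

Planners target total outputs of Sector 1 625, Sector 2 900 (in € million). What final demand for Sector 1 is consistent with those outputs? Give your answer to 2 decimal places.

I − A =
  [   0.90    -0.25]
  [  -0.20     0.80]
d = (I − A) x:
  d_1 = (+0.90)·625 + (-0.25)·900 = 337.50
  d_2 = (-0.20)·625 + (+0.80)·900 = 595.00

d_1 = 337.50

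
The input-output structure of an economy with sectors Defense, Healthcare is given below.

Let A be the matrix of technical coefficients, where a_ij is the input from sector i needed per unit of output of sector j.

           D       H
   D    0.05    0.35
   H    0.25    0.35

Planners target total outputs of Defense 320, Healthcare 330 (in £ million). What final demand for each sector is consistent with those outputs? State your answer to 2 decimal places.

d_D = 188.50, d_H = 134.50

I − A =
  [   0.95    -0.35]
  [  -0.25     0.65]
d = (I − A) x:
  d_D = (+0.95)·320 + (-0.35)·330 = 188.50
  d_H = (-0.25)·320 + (+0.65)·330 = 134.50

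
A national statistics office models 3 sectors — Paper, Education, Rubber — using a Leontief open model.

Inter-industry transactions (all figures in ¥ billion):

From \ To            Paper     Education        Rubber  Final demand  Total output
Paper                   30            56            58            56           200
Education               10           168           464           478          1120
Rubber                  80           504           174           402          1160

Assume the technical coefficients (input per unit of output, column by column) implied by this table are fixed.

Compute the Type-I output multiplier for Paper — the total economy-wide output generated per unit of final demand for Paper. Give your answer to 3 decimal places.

m_1 = 2.558

Technical coefficients a_ij = z_ij / X_j:
  a_11 = 30/200 = 0.15, a_21 = 10/200 = 0.05, a_31 = 80/200 = 0.40
  a_12 = 56/1120 = 0.05, a_22 = 168/1120 = 0.15, a_32 = 504/1120 = 0.45
  a_13 = 58/1160 = 0.05, a_23 = 464/1160 = 0.40, a_33 = 174/1160 = 0.15
I − A =
  [   0.85    -0.05    -0.05]
  [  -0.05     0.85    -0.40]
  [  -0.40    -0.45     0.85]
Cofactors of I−A, C_ij = (−1)^(i+j)·(minor ij) (rows/columns in the sector order above):
  C_11 = (0.85)(0.85) − (-0.40)(-0.45) = 0.5425
  C_12 = −[(-0.05)(0.85) − (-0.40)(-0.40)] = 0.2025
  C_13 = (-0.05)(-0.45) − (0.85)(-0.40) = 0.3625
  C_21 = −[(-0.05)(0.85) − (-0.05)(-0.45)] = 0.0650
  C_22 = (0.85)(0.85) − (-0.05)(-0.40) = 0.7025
  C_23 = −[(0.85)(-0.45) − (-0.05)(-0.40)] = 0.4025
  C_31 = (-0.05)(-0.40) − (-0.05)(0.85) = 0.0625
  C_32 = −[(0.85)(-0.40) − (-0.05)(-0.05)] = 0.3425
  C_33 = (0.85)(0.85) − (-0.05)(-0.05) = 0.7200
det(I−A) = Σ_j (I−A)_1j·C_1j = (0.85)(0.5425) + (-0.05)(0.2025) + (-0.05)(0.3625) = 0.432875
adj(I−A) = Cᵀ =
  [ 0.5425   0.0650   0.0625]
  [ 0.2025   0.7025   0.3425]
  [ 0.3625   0.4025   0.7200]
(I − A)⁻¹ = adj(I−A) / det(I−A) ≈
  [   1.2532     0.1502     0.1444]
  [   0.4678     1.6229     0.7912]
  [   0.8374     0.9298     1.6633]
The output multiplier for sector j is the column-j sum of the Leontief inverse (I − A)⁻¹ = adj(I−A) / det(I−A).
Column 1 of adj(I−A): (0.5425, 0.2025, 0.3625); det(I−A) = 0.432875.
m_1 = (0.5425 + 0.2025 + 0.3625) / 0.432875 = 1.1075 / 0.432875 ≈ 2.558.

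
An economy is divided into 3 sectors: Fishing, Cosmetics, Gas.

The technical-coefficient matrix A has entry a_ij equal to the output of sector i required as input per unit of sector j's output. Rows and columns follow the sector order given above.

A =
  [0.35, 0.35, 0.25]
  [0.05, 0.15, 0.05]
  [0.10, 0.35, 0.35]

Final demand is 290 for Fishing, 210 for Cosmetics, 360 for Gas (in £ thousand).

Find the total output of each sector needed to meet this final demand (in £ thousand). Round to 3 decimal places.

x_F = 984.142, x_C = 357.767, x_G = 897.896

I − A =
  [   0.65    -0.35    -0.25]
  [  -0.05     0.85    -0.05]
  [  -0.10    -0.35     0.65]
Cofactors of I−A, C_ij = (−1)^(i+j)·(minor ij) (rows/columns in the sector order above):
  C_11 = (0.85)(0.65) − (-0.05)(-0.35) = 0.5350
  C_12 = −[(-0.05)(0.65) − (-0.05)(-0.10)] = 0.0375
  C_13 = (-0.05)(-0.35) − (0.85)(-0.10) = 0.1025
  C_21 = −[(-0.35)(0.65) − (-0.25)(-0.35)] = 0.3150
  C_22 = (0.65)(0.65) − (-0.25)(-0.10) = 0.3975
  C_23 = −[(0.65)(-0.35) − (-0.35)(-0.10)] = 0.2625
  C_31 = (-0.35)(-0.05) − (-0.25)(0.85) = 0.2300
  C_32 = −[(0.65)(-0.05) − (-0.25)(-0.05)] = 0.0450
  C_33 = (0.65)(0.85) − (-0.35)(-0.05) = 0.5350
det(I−A) = Σ_j (I−A)_1j·C_1j = (0.65)(0.5350) + (-0.35)(0.0375) + (-0.25)(0.1025) = 0.3090
adj(I−A) = Cᵀ =
  [ 0.5350   0.3150   0.2300]
  [ 0.0375   0.3975   0.0450]
  [ 0.1025   0.2625   0.5350]
(I − A)⁻¹ = adj(I−A) / det(I−A) ≈
  [   1.7314     1.0194     0.7443]
  [   0.1214     1.2864     0.1456]
  [   0.3317     0.8495     1.7314]
x = (I − A)⁻¹ d = adj(I−A)·d / det(I−A), with det(I−A) = 0.3090:
  x_F = (0.5350·290 + 0.3150·210 + 0.2300·360) / 0.3090 = 304.10 / 0.3090 ≈ 984.142
  x_C = (0.0375·290 + 0.3975·210 + 0.0450·360) / 0.3090 = 110.55 / 0.3090 ≈ 357.767
  x_G = (0.1025·290 + 0.2625·210 + 0.5350·360) / 0.3090 = 277.45 / 0.3090 ≈ 897.896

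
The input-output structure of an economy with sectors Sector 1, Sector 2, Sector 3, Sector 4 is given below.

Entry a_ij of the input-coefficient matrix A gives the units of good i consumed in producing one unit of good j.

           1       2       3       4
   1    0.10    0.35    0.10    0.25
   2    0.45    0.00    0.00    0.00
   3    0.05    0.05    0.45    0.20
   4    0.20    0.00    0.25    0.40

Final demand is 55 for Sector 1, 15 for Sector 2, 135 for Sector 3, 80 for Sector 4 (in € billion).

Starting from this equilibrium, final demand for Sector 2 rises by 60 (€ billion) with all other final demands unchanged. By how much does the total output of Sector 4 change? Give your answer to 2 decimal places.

Δx_4 = 19.74

I − A =
  [   0.90    -0.35    -0.10    -0.25]
  [  -0.45     1.00     0.00     0.00]
  [  -0.05    -0.05     0.55    -0.20]
  [  -0.20     0.00    -0.25     0.60]
Compute the cofactors C_ij = (−1)^(i+j)·(3×3 minor ij) of I−A; the adjugate is their transpose:
adj(I−A) = Cᵀ =
  [ 0.280000   0.104125   0.122500   0.157500]
  [ 0.126000   0.214375   0.055125   0.070875]
  [ 0.083500   0.049000   0.395500   0.166625]
  [ 0.128125   0.055125   0.205625   0.401125]
det(I−A) = Σ_j (I−A)_1j·C_1j = (0.90)(0.280000) + (-0.35)(0.126000) + (-0.10)(0.083500) + (-0.25)(0.128125) = 0.16751875
(I − A)⁻¹ = adj(I−A) / det(I−A) ≈
  [   1.6715     0.6216     0.7313     0.9402]
  [   0.7522     1.2797     0.3291     0.4231]
  [   0.4985     0.2925     2.3609     0.9947]
  [   0.7648     0.3291     1.2275     2.3945]
Δx = (I − A)⁻¹ Δd with Δd having +60 in the Sector 2 component and 0 elsewhere.
So Δx_4 = L_42 · (+60), where L_42 = adj(I−A)_42 / det(I−A) = 0.055125 / 0.16751875.
Δx_4 = 0.055125 × (+60) / 0.16751875 = 3.3075 / 0.16751875 ≈ 19.74.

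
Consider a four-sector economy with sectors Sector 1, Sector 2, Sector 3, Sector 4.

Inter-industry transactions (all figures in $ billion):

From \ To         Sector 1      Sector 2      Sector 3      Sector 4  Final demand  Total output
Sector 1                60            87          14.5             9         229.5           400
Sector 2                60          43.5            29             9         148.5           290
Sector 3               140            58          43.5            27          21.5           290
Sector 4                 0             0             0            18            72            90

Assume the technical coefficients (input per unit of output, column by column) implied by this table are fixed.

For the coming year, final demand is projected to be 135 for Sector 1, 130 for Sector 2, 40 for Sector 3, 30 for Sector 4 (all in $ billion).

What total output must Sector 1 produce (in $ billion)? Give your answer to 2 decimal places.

Technical coefficients a_ij = z_ij / X_j:
  a_11 = 60/400 = 0.15, a_21 = 60/400 = 0.15, a_31 = 140/400 = 0.35, a_41 = 0/400 = 0.00
  a_12 = 87/290 = 0.30, a_22 = 43.5/290 = 0.15, a_32 = 58/290 = 0.20, a_42 = 0/290 = 0.00
  a_13 = 14.5/290 = 0.05, a_23 = 29/290 = 0.10, a_33 = 43.5/290 = 0.15, a_43 = 0/290 = 0.00
  a_14 = 9/90 = 0.10, a_24 = 9/90 = 0.10, a_34 = 27/90 = 0.30, a_44 = 18/90 = 0.20
I − A =
  [   0.85    -0.30    -0.05    -0.10]
  [  -0.15     0.85    -0.10    -0.10]
  [  -0.35    -0.20     0.85    -0.30]
  [   0.00     0.00     0.00     0.80]
Compute the cofactors C_ij = (−1)^(i+j)·(3×3 minor ij) of I−A; the adjugate is their transpose:
adj(I−A) = Cᵀ =
  [ 0.5620   0.2120   0.0580   0.1185]
  [ 0.1300   0.5640   0.0740   0.1145]
  [ 0.2620   0.2200   0.5420   0.2635]
  [ 0.0000   0.0000   0.0000   0.5320]
det(I−A) = Σ_j (I−A)_1j·C_1j = (0.85)(0.5620) + (-0.30)(0.1300) + (-0.05)(0.2620) + (-0.10)(0.0000) = 0.4256
(I − A)⁻¹ = adj(I−A) / det(I−A) ≈
  [   1.3205     0.4981     0.1363     0.2784]
  [   0.3055     1.3252     0.1739     0.2690]
  [   0.6156     0.5169     1.2735     0.6191]
  [   0.0000     0.0000     0.0000     1.2500]
x = (I − A)⁻¹ d = adj(I−A)·d / det(I−A), with det(I−A) = 0.4256:
  x_1 = (0.5620·135 + 0.2120·130 + 0.0580·40 + 0.1185·30) / 0.4256 = 109.305 / 0.4256 ≈ 256.83
  x_2 = (0.1300·135 + 0.5640·130 + 0.0740·40 + 0.1145·30) / 0.4256 = 97.265 / 0.4256 ≈ 228.54
  x_3 = (0.2620·135 + 0.2200·130 + 0.5420·40 + 0.2635·30) / 0.4256 = 93.555 / 0.4256 ≈ 219.82
  x_4 = (0.0000·135 + 0.0000·130 + 0.0000·40 + 0.5320·30) / 0.4256 = 15.96 / 0.4256 = 37.50

x_1 = 256.83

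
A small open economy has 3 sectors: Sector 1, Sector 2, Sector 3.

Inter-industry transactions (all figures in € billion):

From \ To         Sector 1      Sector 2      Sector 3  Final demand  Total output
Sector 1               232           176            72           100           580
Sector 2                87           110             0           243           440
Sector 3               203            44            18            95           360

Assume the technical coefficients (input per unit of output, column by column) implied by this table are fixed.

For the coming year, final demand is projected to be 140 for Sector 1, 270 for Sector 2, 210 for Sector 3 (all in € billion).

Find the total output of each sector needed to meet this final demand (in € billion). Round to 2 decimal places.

Technical coefficients a_ij = z_ij / X_j:
  a_11 = 232/580 = 0.40, a_21 = 87/580 = 0.15, a_31 = 203/580 = 0.35
  a_12 = 176/440 = 0.40, a_22 = 110/440 = 0.25, a_32 = 44/440 = 0.10
  a_13 = 72/360 = 0.20, a_23 = 0/360 = 0.00, a_33 = 18/360 = 0.05
I − A =
  [   0.60    -0.40    -0.20]
  [  -0.15     0.75     0.00]
  [  -0.35    -0.10     0.95]
Cofactors of I−A, C_ij = (−1)^(i+j)·(minor ij) (rows/columns in the sector order above):
  C_11 = (0.75)(0.95) − (0.00)(-0.10) = 0.7125
  C_12 = −[(-0.15)(0.95) − (0.00)(-0.35)] = 0.1425
  C_13 = (-0.15)(-0.10) − (0.75)(-0.35) = 0.2775
  C_21 = −[(-0.40)(0.95) − (-0.20)(-0.10)] = 0.4000
  C_22 = (0.60)(0.95) − (-0.20)(-0.35) = 0.5000
  C_23 = −[(0.60)(-0.10) − (-0.40)(-0.35)] = 0.2000
  C_31 = (-0.40)(0.00) − (-0.20)(0.75) = 0.1500
  C_32 = −[(0.60)(0.00) − (-0.20)(-0.15)] = 0.0300
  C_33 = (0.60)(0.75) − (-0.40)(-0.15) = 0.3900
det(I−A) = Σ_j (I−A)_1j·C_1j = (0.60)(0.7125) + (-0.40)(0.1425) + (-0.20)(0.2775) = 0.3150
adj(I−A) = Cᵀ =
  [ 0.7125   0.4000   0.1500]
  [ 0.1425   0.5000   0.0300]
  [ 0.2775   0.2000   0.3900]
(I − A)⁻¹ = adj(I−A) / det(I−A) ≈
  [   2.2619     1.2698     0.4762]
  [   0.4524     1.5873     0.0952]
  [   0.8810     0.6349     1.2381]
x = (I − A)⁻¹ d = adj(I−A)·d / det(I−A), with det(I−A) = 0.3150:
  x_1 = (0.7125·140 + 0.4000·270 + 0.1500·210) / 0.3150 = 239.25 / 0.3150 ≈ 759.52
  x_2 = (0.1425·140 + 0.5000·270 + 0.0300·210) / 0.3150 = 161.25 / 0.3150 ≈ 511.90
  x_3 = (0.2775·140 + 0.2000·270 + 0.3900·210) / 0.3150 = 174.75 / 0.3150 ≈ 554.76

x_1 = 759.52, x_2 = 511.90, x_3 = 554.76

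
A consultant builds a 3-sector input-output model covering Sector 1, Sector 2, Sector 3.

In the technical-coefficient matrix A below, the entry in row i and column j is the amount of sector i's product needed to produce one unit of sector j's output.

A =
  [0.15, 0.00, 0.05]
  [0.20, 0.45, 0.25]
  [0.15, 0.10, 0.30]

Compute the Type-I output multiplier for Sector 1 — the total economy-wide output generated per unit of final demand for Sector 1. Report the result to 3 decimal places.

m_1 = 2.127

I − A =
  [   0.85     0.00    -0.05]
  [  -0.20     0.55    -0.25]
  [  -0.15    -0.10     0.70]
Cofactors of I−A, C_ij = (−1)^(i+j)·(minor ij) (rows/columns in the sector order above):
  C_11 = (0.55)(0.70) − (-0.25)(-0.10) = 0.3600
  C_12 = −[(-0.20)(0.70) − (-0.25)(-0.15)] = 0.1775
  C_13 = (-0.20)(-0.10) − (0.55)(-0.15) = 0.1025
  C_21 = −[(0.00)(0.70) − (-0.05)(-0.10)] = 0.0050
  C_22 = (0.85)(0.70) − (-0.05)(-0.15) = 0.5875
  C_23 = −[(0.85)(-0.10) − (0.00)(-0.15)] = 0.0850
  C_31 = (0.00)(-0.25) − (-0.05)(0.55) = 0.0275
  C_32 = −[(0.85)(-0.25) − (-0.05)(-0.20)] = 0.2225
  C_33 = (0.85)(0.55) − (0.00)(-0.20) = 0.4675
det(I−A) = Σ_j (I−A)_1j·C_1j = (0.85)(0.3600) + (0.00)(0.1775) + (-0.05)(0.1025) = 0.300875
adj(I−A) = Cᵀ =
  [ 0.3600   0.0050   0.0275]
  [ 0.1775   0.5875   0.2225]
  [ 0.1025   0.0850   0.4675]
(I − A)⁻¹ = adj(I−A) / det(I−A) ≈
  [   1.1965     0.0166     0.0914]
  [   0.5899     1.9526     0.7395]
  [   0.3407     0.2825     1.5538]
The output multiplier for sector j is the column-j sum of the Leontief inverse (I − A)⁻¹ = adj(I−A) / det(I−A).
Column 1 of adj(I−A): (0.3600, 0.1775, 0.1025); det(I−A) = 0.300875.
m_1 = (0.3600 + 0.1775 + 0.1025) / 0.300875 = 0.64 / 0.300875 ≈ 2.127.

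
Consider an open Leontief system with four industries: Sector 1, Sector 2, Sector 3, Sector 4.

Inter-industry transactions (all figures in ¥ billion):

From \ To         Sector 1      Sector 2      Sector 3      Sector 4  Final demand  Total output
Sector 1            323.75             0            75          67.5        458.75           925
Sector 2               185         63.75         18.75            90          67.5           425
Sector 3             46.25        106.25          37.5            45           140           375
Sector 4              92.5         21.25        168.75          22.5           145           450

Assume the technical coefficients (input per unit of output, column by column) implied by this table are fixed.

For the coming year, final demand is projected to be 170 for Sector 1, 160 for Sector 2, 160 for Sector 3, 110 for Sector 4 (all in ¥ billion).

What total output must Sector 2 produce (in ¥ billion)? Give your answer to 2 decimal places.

x_2 = 397.67

Technical coefficients a_ij = z_ij / X_j:
  a_11 = 323.75/925 = 0.35, a_21 = 185/925 = 0.20, a_31 = 46.25/925 = 0.05, a_41 = 92.5/925 = 0.10
  a_12 = 0/425 = 0.00, a_22 = 63.75/425 = 0.15, a_32 = 106.25/425 = 0.25, a_42 = 21.25/425 = 0.05
  a_13 = 75/375 = 0.20, a_23 = 18.75/375 = 0.05, a_33 = 37.5/375 = 0.10, a_43 = 168.75/375 = 0.45
  a_14 = 67.5/450 = 0.15, a_24 = 90/450 = 0.20, a_34 = 45/450 = 0.10, a_44 = 22.5/450 = 0.05
I − A =
  [   0.65     0.00    -0.20    -0.15]
  [  -0.20     0.85    -0.05    -0.20]
  [  -0.05    -0.25     0.90    -0.10]
  [  -0.10    -0.05    -0.45     0.95]
Compute the cofactors C_ij = (−1)^(i+j)·(3×3 minor ij) of I−A; the adjugate is their transpose:
adj(I−A) = Cᵀ =
  [ 0.644875   0.072125   0.217250   0.139875]
  [ 0.187375   0.498125   0.144125   0.149625]
  [ 0.101875   0.154250   0.504125   0.101625]
  [ 0.126000   0.106875   0.269250   0.470625]
det(I−A) = Σ_j (I−A)_1j·C_1j = (0.65)(0.644875) + (0.00)(0.187375) + (-0.20)(0.101875) + (-0.15)(0.126000) = 0.37989375
(I − A)⁻¹ = adj(I−A) / det(I−A) ≈
  [   1.6975     0.1899     0.5719     0.3682]
  [   0.4932     1.3112     0.3794     0.3939]
  [   0.2682     0.4060     1.3270     0.2675]
  [   0.3317     0.2813     0.7088     1.2388]
x = (I − A)⁻¹ d = adj(I−A)·d / det(I−A), with det(I−A) = 0.37989375:
  x_1 = (0.644875·170 + 0.072125·160 + 0.217250·160 + 0.139875·110) / 0.37989375 = 171.315 / 0.37989375 ≈ 450.96
  x_2 = (0.187375·170 + 0.498125·160 + 0.144125·160 + 0.149625·110) / 0.37989375 = 151.0725 / 0.37989375 ≈ 397.67
  x_3 = (0.101875·170 + 0.154250·160 + 0.504125·160 + 0.101625·110) / 0.37989375 = 133.8375 / 0.37989375 ≈ 352.30
  x_4 = (0.126000·170 + 0.106875·160 + 0.269250·160 + 0.470625·110) / 0.37989375 = 133.36875 / 0.37989375 ≈ 351.07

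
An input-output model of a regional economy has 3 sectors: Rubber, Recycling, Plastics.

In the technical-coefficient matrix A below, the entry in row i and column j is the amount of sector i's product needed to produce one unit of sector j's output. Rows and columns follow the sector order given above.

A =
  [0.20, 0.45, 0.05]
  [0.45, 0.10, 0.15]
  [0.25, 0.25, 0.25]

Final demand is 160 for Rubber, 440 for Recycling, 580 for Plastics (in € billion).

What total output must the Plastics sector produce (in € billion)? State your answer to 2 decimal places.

I − A =
  [   0.80    -0.45    -0.05]
  [  -0.45     0.90    -0.15]
  [  -0.25    -0.25     0.75]
Cofactors of I−A, C_ij = (−1)^(i+j)·(minor ij) (rows/columns in the sector order above):
  C_11 = (0.90)(0.75) − (-0.15)(-0.25) = 0.6375
  C_12 = −[(-0.45)(0.75) − (-0.15)(-0.25)] = 0.3750
  C_13 = (-0.45)(-0.25) − (0.90)(-0.25) = 0.3375
  C_21 = −[(-0.45)(0.75) − (-0.05)(-0.25)] = 0.3500
  C_22 = (0.80)(0.75) − (-0.05)(-0.25) = 0.5875
  C_23 = −[(0.80)(-0.25) − (-0.45)(-0.25)] = 0.3125
  C_31 = (-0.45)(-0.15) − (-0.05)(0.90) = 0.1125
  C_32 = −[(0.80)(-0.15) − (-0.05)(-0.45)] = 0.1425
  C_33 = (0.80)(0.90) − (-0.45)(-0.45) = 0.5175
det(I−A) = Σ_j (I−A)_1j·C_1j = (0.80)(0.6375) + (-0.45)(0.3750) + (-0.05)(0.3375) = 0.324375
adj(I−A) = Cᵀ =
  [ 0.6375   0.3500   0.1125]
  [ 0.3750   0.5875   0.1425]
  [ 0.3375   0.3125   0.5175]
(I − A)⁻¹ = adj(I−A) / det(I−A) ≈
  [   1.9653     1.0790     0.3468]
  [   1.1561     1.8112     0.4393]
  [   1.0405     0.9634     1.5954]
x = (I − A)⁻¹ d = adj(I−A)·d / det(I−A), with det(I−A) = 0.324375:
  x_1 = (0.6375·160 + 0.3500·440 + 0.1125·580) / 0.324375 = 321.25 / 0.324375 ≈ 990.37
  x_2 = (0.3750·160 + 0.5875·440 + 0.1425·580) / 0.324375 = 401.15 / 0.324375 ≈ 1236.69
  x_3 = (0.3375·160 + 0.3125·440 + 0.5175·580) / 0.324375 = 491.65 / 0.324375 ≈ 1515.68

x_3 = 1515.68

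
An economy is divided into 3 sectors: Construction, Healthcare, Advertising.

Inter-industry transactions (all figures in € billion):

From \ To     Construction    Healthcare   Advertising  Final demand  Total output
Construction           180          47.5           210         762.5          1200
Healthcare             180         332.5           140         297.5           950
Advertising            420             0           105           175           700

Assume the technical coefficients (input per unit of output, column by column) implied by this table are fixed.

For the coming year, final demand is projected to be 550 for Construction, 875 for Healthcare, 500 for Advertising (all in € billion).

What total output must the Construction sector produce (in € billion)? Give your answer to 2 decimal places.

x_C = 1132.98

Technical coefficients a_ij = z_ij / X_j:
  a_CC = 180/1200 = 0.15, a_HC = 180/1200 = 0.15, a_AC = 420/1200 = 0.35
  a_CH = 47.5/950 = 0.05, a_HH = 332.5/950 = 0.35, a_AH = 0/950 = 0.00
  a_CA = 210/700 = 0.30, a_HA = 140/700 = 0.20, a_AA = 105/700 = 0.15
I − A =
  [   0.85    -0.05    -0.30]
  [  -0.15     0.65    -0.20]
  [  -0.35     0.00     0.85]
Cofactors of I−A, C_ij = (−1)^(i+j)·(minor ij) (rows/columns in the sector order above):
  C_11 = (0.65)(0.85) − (-0.20)(0.00) = 0.5525
  C_12 = −[(-0.15)(0.85) − (-0.20)(-0.35)] = 0.1975
  C_13 = (-0.15)(0.00) − (0.65)(-0.35) = 0.2275
  C_21 = −[(-0.05)(0.85) − (-0.30)(0.00)] = 0.0425
  C_22 = (0.85)(0.85) − (-0.30)(-0.35) = 0.6175
  C_23 = −[(0.85)(0.00) − (-0.05)(-0.35)] = 0.0175
  C_31 = (-0.05)(-0.20) − (-0.30)(0.65) = 0.2050
  C_32 = −[(0.85)(-0.20) − (-0.30)(-0.15)] = 0.2150
  C_33 = (0.85)(0.65) − (-0.05)(-0.15) = 0.5450
det(I−A) = Σ_j (I−A)_1j·C_1j = (0.85)(0.5525) + (-0.05)(0.1975) + (-0.30)(0.2275) = 0.3915
adj(I−A) = Cᵀ =
  [ 0.5525   0.0425   0.2050]
  [ 0.1975   0.6175   0.2150]
  [ 0.2275   0.0175   0.5450]
(I − A)⁻¹ = adj(I−A) / det(I−A) ≈
  [   1.4112     0.1086     0.5236]
  [   0.5045     1.5773     0.5492]
  [   0.5811     0.0447     1.3921]
x = (I − A)⁻¹ d = adj(I−A)·d / det(I−A), with det(I−A) = 0.3915:
  x_C = (0.5525·550 + 0.0425·875 + 0.2050·500) / 0.3915 = 443.5625 / 0.3915 ≈ 1132.98
  x_H = (0.1975·550 + 0.6175·875 + 0.2150·500) / 0.3915 = 756.4375 / 0.3915 ≈ 1932.15
  x_A = (0.2275·550 + 0.0175·875 + 0.5450·500) / 0.3915 = 412.9375 / 0.3915 ≈ 1054.76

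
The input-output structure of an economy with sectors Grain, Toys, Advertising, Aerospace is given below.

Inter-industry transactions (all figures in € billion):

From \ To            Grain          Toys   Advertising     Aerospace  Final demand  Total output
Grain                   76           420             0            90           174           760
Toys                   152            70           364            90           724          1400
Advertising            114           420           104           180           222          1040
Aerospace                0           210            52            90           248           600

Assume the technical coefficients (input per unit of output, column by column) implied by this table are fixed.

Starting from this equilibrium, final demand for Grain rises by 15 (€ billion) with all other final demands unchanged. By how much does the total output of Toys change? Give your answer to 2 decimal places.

Technical coefficients a_ij = z_ij / X_j:
  a_11 = 76/760 = 0.10, a_21 = 152/760 = 0.20, a_31 = 114/760 = 0.15, a_41 = 0/760 = 0.00
  a_12 = 420/1400 = 0.30, a_22 = 70/1400 = 0.05, a_32 = 420/1400 = 0.30, a_42 = 210/1400 = 0.15
  a_13 = 0/1040 = 0.00, a_23 = 364/1040 = 0.35, a_33 = 104/1040 = 0.10, a_43 = 52/1040 = 0.05
  a_14 = 90/600 = 0.15, a_24 = 90/600 = 0.15, a_34 = 180/600 = 0.30, a_44 = 90/600 = 0.15
I − A =
  [   0.90    -0.30     0.00    -0.15]
  [  -0.20     0.95    -0.35    -0.15]
  [  -0.15    -0.30     0.90    -0.30]
  [   0.00    -0.15    -0.05     0.85]
Compute the cofactors C_ij = (−1)^(i+j)·(3×3 minor ij) of I−A; the adjugate is their transpose:
adj(I−A) = Cᵀ =
  [ 0.585000   0.247500   0.106500   0.184500]
  [ 0.195750   0.673875   0.276000   0.250875]
  [ 0.177750   0.311625   0.651000   0.316125]
  [ 0.045000   0.137250   0.087000   0.605250]
det(I−A) = Σ_j (I−A)_1j·C_1j = (0.90)(0.585000) + (-0.30)(0.195750) + (0.00)(0.177750) + (-0.15)(0.045000) = 0.461025
(I − A)⁻¹ = adj(I−A) / det(I−A) ≈
  [   1.2689     0.5368     0.2310     0.4002]
  [   0.4246     1.4617     0.5987     0.5442]
  [   0.3856     0.6759     1.4121     0.6857]
  [   0.0976     0.2977     0.1887     1.3128]
Δx = (I − A)⁻¹ Δd with Δd having +15 in the Grain component and 0 elsewhere.
So Δx_2 = L_21 · (+15), where L_21 = adj(I−A)_21 / det(I−A) = 0.195750 / 0.461025.
Δx_2 = 0.195750 × (+15) / 0.461025 = 2.93625 / 0.461025 ≈ 6.37.

Δx_2 = 6.37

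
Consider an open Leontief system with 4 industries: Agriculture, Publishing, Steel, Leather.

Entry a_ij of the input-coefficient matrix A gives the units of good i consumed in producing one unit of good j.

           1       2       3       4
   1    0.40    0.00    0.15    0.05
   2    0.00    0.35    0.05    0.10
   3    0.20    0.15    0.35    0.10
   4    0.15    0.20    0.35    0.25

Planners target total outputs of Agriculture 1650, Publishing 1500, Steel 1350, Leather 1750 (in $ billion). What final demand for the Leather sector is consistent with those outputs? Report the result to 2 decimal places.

d_4 = 292.50

I − A =
  [   0.60     0.00    -0.15    -0.05]
  [   0.00     0.65    -0.05    -0.10]
  [  -0.20    -0.15     0.65    -0.10]
  [  -0.15    -0.20    -0.35     0.75]
d = (I − A) x:
  d_1 = (+0.60)·1650 + (+0.00)·1500 + (-0.15)·1350 + (-0.05)·1750 = 700.00
  d_2 = (+0.00)·1650 + (+0.65)·1500 + (-0.05)·1350 + (-0.10)·1750 = 732.50
  d_3 = (-0.20)·1650 + (-0.15)·1500 + (+0.65)·1350 + (-0.10)·1750 = 147.50
  d_4 = (-0.15)·1650 + (-0.20)·1500 + (-0.35)·1350 + (+0.75)·1750 = 292.50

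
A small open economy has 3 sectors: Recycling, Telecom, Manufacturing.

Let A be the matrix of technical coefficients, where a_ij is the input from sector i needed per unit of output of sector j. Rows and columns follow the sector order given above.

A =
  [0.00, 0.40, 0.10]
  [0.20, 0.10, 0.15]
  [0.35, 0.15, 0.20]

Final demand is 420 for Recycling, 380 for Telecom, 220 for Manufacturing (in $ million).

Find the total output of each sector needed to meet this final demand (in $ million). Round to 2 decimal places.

I − A =
  [   1.00    -0.40    -0.10]
  [  -0.20     0.90    -0.15]
  [  -0.35    -0.15     0.80]
Cofactors of I−A, C_ij = (−1)^(i+j)·(minor ij) (rows/columns in the sector order above):
  C_11 = (0.90)(0.80) − (-0.15)(-0.15) = 0.6975
  C_12 = −[(-0.20)(0.80) − (-0.15)(-0.35)] = 0.2125
  C_13 = (-0.20)(-0.15) − (0.90)(-0.35) = 0.3450
  C_21 = −[(-0.40)(0.80) − (-0.10)(-0.15)] = 0.3350
  C_22 = (1.00)(0.80) − (-0.10)(-0.35) = 0.7650
  C_23 = −[(1.00)(-0.15) − (-0.40)(-0.35)] = 0.2900
  C_31 = (-0.40)(-0.15) − (-0.10)(0.90) = 0.1500
  C_32 = −[(1.00)(-0.15) − (-0.10)(-0.20)] = 0.1700
  C_33 = (1.00)(0.90) − (-0.40)(-0.20) = 0.8200
det(I−A) = Σ_j (I−A)_1j·C_1j = (1.00)(0.6975) + (-0.40)(0.2125) + (-0.10)(0.3450) = 0.5780
adj(I−A) = Cᵀ =
  [ 0.6975   0.3350   0.1500]
  [ 0.2125   0.7650   0.1700]
  [ 0.3450   0.2900   0.8200]
(I − A)⁻¹ = adj(I−A) / det(I−A) ≈
  [   1.2067     0.5796     0.2595]
  [   0.3676     1.3235     0.2941]
  [   0.5969     0.5017     1.4187]
x = (I − A)⁻¹ d = adj(I−A)·d / det(I−A), with det(I−A) = 0.5780:
  x_R = (0.6975·420 + 0.3350·380 + 0.1500·220) / 0.5780 = 453.25 / 0.5780 ≈ 784.17
  x_T = (0.2125·420 + 0.7650·380 + 0.1700·220) / 0.5780 = 417.35 / 0.5780 ≈ 722.06
  x_M = (0.3450·420 + 0.2900·380 + 0.8200·220) / 0.5780 = 435.50 / 0.5780 ≈ 753.46

x_R = 784.17, x_T = 722.06, x_M = 753.46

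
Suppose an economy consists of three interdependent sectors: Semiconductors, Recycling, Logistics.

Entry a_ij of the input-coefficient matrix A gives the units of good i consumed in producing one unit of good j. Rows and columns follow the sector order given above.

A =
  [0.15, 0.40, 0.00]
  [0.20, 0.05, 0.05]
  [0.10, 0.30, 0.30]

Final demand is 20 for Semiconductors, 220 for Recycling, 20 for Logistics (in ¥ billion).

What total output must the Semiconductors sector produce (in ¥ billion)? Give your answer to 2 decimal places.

I − A =
  [   0.85    -0.40     0.00]
  [  -0.20     0.95    -0.05]
  [  -0.10    -0.30     0.70]
Cofactors of I−A, C_ij = (−1)^(i+j)·(minor ij) (rows/columns in the sector order above):
  C_11 = (0.95)(0.70) − (-0.05)(-0.30) = 0.6500
  C_12 = −[(-0.20)(0.70) − (-0.05)(-0.10)] = 0.1450
  C_13 = (-0.20)(-0.30) − (0.95)(-0.10) = 0.1550
  C_21 = −[(-0.40)(0.70) − (0.00)(-0.30)] = 0.2800
  C_22 = (0.85)(0.70) − (0.00)(-0.10) = 0.5950
  C_23 = −[(0.85)(-0.30) − (-0.40)(-0.10)] = 0.2950
  C_31 = (-0.40)(-0.05) − (0.00)(0.95) = 0.0200
  C_32 = −[(0.85)(-0.05) − (0.00)(-0.20)] = 0.0425
  C_33 = (0.85)(0.95) − (-0.40)(-0.20) = 0.7275
det(I−A) = Σ_j (I−A)_1j·C_1j = (0.85)(0.6500) + (-0.40)(0.1450) + (0.00)(0.1550) = 0.4945
adj(I−A) = Cᵀ =
  [ 0.6500   0.2800   0.0200]
  [ 0.1450   0.5950   0.0425]
  [ 0.1550   0.2950   0.7275]
(I − A)⁻¹ = adj(I−A) / det(I−A) ≈
  [   1.3145     0.5662     0.0404]
  [   0.2932     1.2032     0.0859]
  [   0.3134     0.5966     1.4712]
x = (I − A)⁻¹ d = adj(I−A)·d / det(I−A), with det(I−A) = 0.4945:
  x_1 = (0.6500·20 + 0.2800·220 + 0.0200·20) / 0.4945 = 75.00 / 0.4945 ≈ 151.67
  x_2 = (0.1450·20 + 0.5950·220 + 0.0425·20) / 0.4945 = 134.65 / 0.4945 ≈ 272.30
  x_3 = (0.1550·20 + 0.2950·220 + 0.7275·20) / 0.4945 = 82.55 / 0.4945 ≈ 166.94

x_1 = 151.67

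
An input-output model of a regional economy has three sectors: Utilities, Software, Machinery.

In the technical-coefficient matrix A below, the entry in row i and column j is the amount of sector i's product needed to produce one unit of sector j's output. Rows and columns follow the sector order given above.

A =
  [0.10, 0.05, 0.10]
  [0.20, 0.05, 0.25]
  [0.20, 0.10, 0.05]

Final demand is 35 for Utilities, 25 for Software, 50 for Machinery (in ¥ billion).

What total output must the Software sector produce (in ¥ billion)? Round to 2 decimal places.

x_2 = 54.87

I − A =
  [   0.90    -0.05    -0.10]
  [  -0.20     0.95    -0.25]
  [  -0.20    -0.10     0.95]
Cofactors of I−A, C_ij = (−1)^(i+j)·(minor ij) (rows/columns in the sector order above):
  C_11 = (0.95)(0.95) − (-0.25)(-0.10) = 0.8775
  C_12 = −[(-0.20)(0.95) − (-0.25)(-0.20)] = 0.2400
  C_13 = (-0.20)(-0.10) − (0.95)(-0.20) = 0.2100
  C_21 = −[(-0.05)(0.95) − (-0.10)(-0.10)] = 0.0575
  C_22 = (0.90)(0.95) − (-0.10)(-0.20) = 0.8350
  C_23 = −[(0.90)(-0.10) − (-0.05)(-0.20)] = 0.1000
  C_31 = (-0.05)(-0.25) − (-0.10)(0.95) = 0.1075
  C_32 = −[(0.90)(-0.25) − (-0.10)(-0.20)] = 0.2450
  C_33 = (0.90)(0.95) − (-0.05)(-0.20) = 0.8450
det(I−A) = Σ_j (I−A)_1j·C_1j = (0.90)(0.8775) + (-0.05)(0.2400) + (-0.10)(0.2100) = 0.75675
adj(I−A) = Cᵀ =
  [ 0.8775   0.0575   0.1075]
  [ 0.2400   0.8350   0.2450]
  [ 0.2100   0.1000   0.8450]
(I − A)⁻¹ = adj(I−A) / det(I−A) ≈
  [   1.1596     0.0760     0.1421]
  [   0.3171     1.1034     0.3238]
  [   0.2775     0.1321     1.1166]
x = (I − A)⁻¹ d = adj(I−A)·d / det(I−A), with det(I−A) = 0.75675:
  x_1 = (0.8775·35 + 0.0575·25 + 0.1075·50) / 0.75675 = 37.525 / 0.75675 ≈ 49.59
  x_2 = (0.2400·35 + 0.8350·25 + 0.2450·50) / 0.75675 = 41.525 / 0.75675 ≈ 54.87
  x_3 = (0.2100·35 + 0.1000·25 + 0.8450·50) / 0.75675 = 52.10 / 0.75675 ≈ 68.85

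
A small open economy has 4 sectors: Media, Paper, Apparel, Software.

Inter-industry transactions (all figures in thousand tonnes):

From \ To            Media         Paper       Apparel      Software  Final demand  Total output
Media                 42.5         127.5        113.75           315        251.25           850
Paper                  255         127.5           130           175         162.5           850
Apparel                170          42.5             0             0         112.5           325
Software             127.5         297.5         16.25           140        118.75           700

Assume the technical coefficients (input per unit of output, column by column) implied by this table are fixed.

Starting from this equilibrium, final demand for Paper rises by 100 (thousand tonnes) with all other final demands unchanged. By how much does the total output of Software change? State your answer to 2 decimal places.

Δx_S = 102.40

Technical coefficients a_ij = z_ij / X_j:
  a_MM = 42.5/850 = 0.05, a_PM = 255/850 = 0.30, a_AM = 170/850 = 0.20, a_SM = 127.5/850 = 0.15
  a_MP = 127.5/850 = 0.15, a_PP = 127.5/850 = 0.15, a_AP = 42.5/850 = 0.05, a_SP = 297.5/850 = 0.35
  a_MA = 113.75/325 = 0.35, a_PA = 130/325 = 0.40, a_AA = 0/325 = 0.00, a_SA = 16.25/325 = 0.05
  a_MS = 315/700 = 0.45, a_PS = 175/700 = 0.25, a_AS = 0/700 = 0.00, a_SS = 140/700 = 0.20
I − A =
  [   0.95    -0.15    -0.35    -0.45]
  [  -0.30     0.85    -0.40    -0.25]
  [  -0.20    -0.05     1.00     0.00]
  [  -0.15    -0.35    -0.05     0.80]
Compute the cofactors C_ij = (−1)^(i+j)·(3×3 minor ij) of I−A; the adjugate is their transpose:
adj(I−A) = Cᵀ =
  [ 0.575875   0.292625   0.339375   0.415375]
  [ 0.344000   0.632000   0.392750   0.391000]
  [ 0.132375   0.090125   0.416625   0.102625]
  [ 0.266750   0.337000   0.261500   0.666750]
det(I−A) = Σ_j (I−A)_1j·C_1j = (0.95)(0.575875) + (-0.15)(0.344000) + (-0.35)(0.132375) + (-0.45)(0.266750) = 0.3291125
(I − A)⁻¹ = adj(I−A) / det(I−A) ≈
  [   1.7498     0.8891     1.0312     1.2621]
  [   1.0452     1.9203     1.1934     1.1880]
  [   0.4022     0.2738     1.2659     0.3118]
  [   0.8105     1.0240     0.7946     2.0259]
Δx = (I − A)⁻¹ Δd with Δd having +100 in the Paper component and 0 elsewhere.
So Δx_S = L_SP · (+100), where L_SP = adj(I−A)_SP / det(I−A) = 0.337000 / 0.3291125.
Δx_S = 0.337000 × (+100) / 0.3291125 = 33.70 / 0.3291125 ≈ 102.40.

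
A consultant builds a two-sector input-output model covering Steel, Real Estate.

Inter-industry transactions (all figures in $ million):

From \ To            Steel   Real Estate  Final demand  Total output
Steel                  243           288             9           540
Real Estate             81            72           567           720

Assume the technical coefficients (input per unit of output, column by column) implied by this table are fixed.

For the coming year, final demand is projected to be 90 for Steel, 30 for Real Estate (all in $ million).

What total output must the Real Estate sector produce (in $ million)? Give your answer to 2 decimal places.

Technical coefficients a_ij = z_ij / X_j:
  a_SS = 243/540 = 0.45, a_RS = 81/540 = 0.15
  a_SR = 288/720 = 0.40, a_RR = 72/720 = 0.10
I − A =
  [   0.55    -0.40]
  [  -0.15     0.90]
det(I−A) = (0.55)(0.90) − (-0.40)(-0.15) = 0.4350
adj(I−A) = [[0.90, 0.40], [0.15, 0.55]]
(I − A)⁻¹ = adj(I−A) / det(I−A) ≈
  [   2.0690     0.9195]
  [   0.3448     1.2644]
x = (I − A)⁻¹ d = adj(I−A)·d / det(I−A), with det(I−A) = 0.4350:
  x_S = (0.90·90 + 0.40·30) / 0.4350 = 93.00 / 0.4350 ≈ 213.79
  x_R = (0.15·90 + 0.55·30) / 0.4350 = 30.00 / 0.4350 ≈ 68.97

x_R = 68.97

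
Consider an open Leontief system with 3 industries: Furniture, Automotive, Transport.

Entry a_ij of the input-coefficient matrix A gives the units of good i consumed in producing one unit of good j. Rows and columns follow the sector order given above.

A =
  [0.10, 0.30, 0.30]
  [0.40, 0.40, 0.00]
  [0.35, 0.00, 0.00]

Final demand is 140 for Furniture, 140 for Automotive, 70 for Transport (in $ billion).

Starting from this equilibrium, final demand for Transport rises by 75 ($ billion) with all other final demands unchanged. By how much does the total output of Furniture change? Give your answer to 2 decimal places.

Δx_1 = 37.82

I − A =
  [   0.90    -0.30    -0.30]
  [  -0.40     0.60     0.00]
  [  -0.35     0.00     1.00]
Cofactors of I−A, C_ij = (−1)^(i+j)·(minor ij) (rows/columns in the sector order above):
  C_11 = (0.60)(1.00) − (0.00)(0.00) = 0.6000
  C_12 = −[(-0.40)(1.00) − (0.00)(-0.35)] = 0.4000
  C_13 = (-0.40)(0.00) − (0.60)(-0.35) = 0.2100
  C_21 = −[(-0.30)(1.00) − (-0.30)(0.00)] = 0.3000
  C_22 = (0.90)(1.00) − (-0.30)(-0.35) = 0.7950
  C_23 = −[(0.90)(0.00) − (-0.30)(-0.35)] = 0.1050
  C_31 = (-0.30)(0.00) − (-0.30)(0.60) = 0.1800
  C_32 = −[(0.90)(0.00) − (-0.30)(-0.40)] = 0.1200
  C_33 = (0.90)(0.60) − (-0.30)(-0.40) = 0.4200
det(I−A) = Σ_j (I−A)_1j·C_1j = (0.90)(0.6000) + (-0.30)(0.4000) + (-0.30)(0.2100) = 0.3570
adj(I−A) = Cᵀ =
  [ 0.6000   0.3000   0.1800]
  [ 0.4000   0.7950   0.1200]
  [ 0.2100   0.1050   0.4200]
(I − A)⁻¹ = adj(I−A) / det(I−A) ≈
  [   1.6807     0.8403     0.5042]
  [   1.1204     2.2269     0.3361]
  [   0.5882     0.2941     1.1765]
Δx = (I − A)⁻¹ Δd with Δd having +75 in the Transport component and 0 elsewhere.
So Δx_1 = L_13 · (+75), where L_13 = adj(I−A)_13 / det(I−A) = 0.1800 / 0.3570.
Δx_1 = 0.1800 × (+75) / 0.3570 = 13.50 / 0.3570 ≈ 37.82.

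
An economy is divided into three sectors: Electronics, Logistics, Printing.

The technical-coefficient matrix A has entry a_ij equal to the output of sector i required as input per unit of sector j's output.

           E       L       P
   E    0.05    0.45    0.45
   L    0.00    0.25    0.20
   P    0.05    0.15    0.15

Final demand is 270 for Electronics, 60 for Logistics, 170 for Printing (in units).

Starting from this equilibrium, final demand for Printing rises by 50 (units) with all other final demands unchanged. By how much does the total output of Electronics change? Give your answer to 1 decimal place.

Δx_E = 38.5

I − A =
  [   0.95    -0.45    -0.45]
  [   0.00     0.75    -0.20]
  [  -0.05    -0.15     0.85]
Cofactors of I−A, C_ij = (−1)^(i+j)·(minor ij) (rows/columns in the sector order above):
  C_11 = (0.75)(0.85) − (-0.20)(-0.15) = 0.6075
  C_12 = −[(0.00)(0.85) − (-0.20)(-0.05)] = 0.0100
  C_13 = (0.00)(-0.15) − (0.75)(-0.05) = 0.0375
  C_21 = −[(-0.45)(0.85) − (-0.45)(-0.15)] = 0.4500
  C_22 = (0.95)(0.85) − (-0.45)(-0.05) = 0.7850
  C_23 = −[(0.95)(-0.15) − (-0.45)(-0.05)] = 0.1650
  C_31 = (-0.45)(-0.20) − (-0.45)(0.75) = 0.4275
  C_32 = −[(0.95)(-0.20) − (-0.45)(0.00)] = 0.1900
  C_33 = (0.95)(0.75) − (-0.45)(0.00) = 0.7125
det(I−A) = Σ_j (I−A)_1j·C_1j = (0.95)(0.6075) + (-0.45)(0.0100) + (-0.45)(0.0375) = 0.55575
adj(I−A) = Cᵀ =
  [ 0.6075   0.4500   0.4275]
  [ 0.0100   0.7850   0.1900]
  [ 0.0375   0.1650   0.7125]
(I − A)⁻¹ = adj(I−A) / det(I−A) ≈
  [   1.0931     0.8097     0.7692]
  [   0.0180     1.4125     0.3419]
  [   0.0675     0.2969     1.2821]
Δx = (I − A)⁻¹ Δd with Δd having +50 in the Printing component and 0 elsewhere.
So Δx_E = L_EP · (+50), where L_EP = adj(I−A)_EP / det(I−A) = 0.4275 / 0.55575.
Δx_E = 0.4275 × (+50) / 0.55575 = 21.375 / 0.55575 ≈ 38.5.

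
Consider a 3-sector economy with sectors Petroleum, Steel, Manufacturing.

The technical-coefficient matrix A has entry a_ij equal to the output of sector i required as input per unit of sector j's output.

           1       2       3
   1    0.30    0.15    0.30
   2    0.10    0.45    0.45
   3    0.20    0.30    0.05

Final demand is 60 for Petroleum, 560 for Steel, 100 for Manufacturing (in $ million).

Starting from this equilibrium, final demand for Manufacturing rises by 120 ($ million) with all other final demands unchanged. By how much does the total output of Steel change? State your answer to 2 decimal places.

I − A =
  [   0.70    -0.15    -0.30]
  [  -0.10     0.55    -0.45]
  [  -0.20    -0.30     0.95]
Cofactors of I−A, C_ij = (−1)^(i+j)·(minor ij) (rows/columns in the sector order above):
  C_11 = (0.55)(0.95) − (-0.45)(-0.30) = 0.3875
  C_12 = −[(-0.10)(0.95) − (-0.45)(-0.20)] = 0.1850
  C_13 = (-0.10)(-0.30) − (0.55)(-0.20) = 0.1400
  C_21 = −[(-0.15)(0.95) − (-0.30)(-0.30)] = 0.2325
  C_22 = (0.70)(0.95) − (-0.30)(-0.20) = 0.6050
  C_23 = −[(0.70)(-0.30) − (-0.15)(-0.20)] = 0.2400
  C_31 = (-0.15)(-0.45) − (-0.30)(0.55) = 0.2325
  C_32 = −[(0.70)(-0.45) − (-0.30)(-0.10)] = 0.3450
  C_33 = (0.70)(0.55) − (-0.15)(-0.10) = 0.3700
det(I−A) = Σ_j (I−A)_1j·C_1j = (0.70)(0.3875) + (-0.15)(0.1850) + (-0.30)(0.1400) = 0.2015
adj(I−A) = Cᵀ =
  [ 0.3875   0.2325   0.2325]
  [ 0.1850   0.6050   0.3450]
  [ 0.1400   0.2400   0.3700]
(I − A)⁻¹ = adj(I−A) / det(I−A) ≈
  [   1.9231     1.1538     1.1538]
  [   0.9181     3.0025     1.7122]
  [   0.6948     1.1911     1.8362]
Δx = (I − A)⁻¹ Δd with Δd having +120 in the Manufacturing component and 0 elsewhere.
So Δx_2 = L_23 · (+120), where L_23 = adj(I−A)_23 / det(I−A) = 0.3450 / 0.2015.
Δx_2 = 0.3450 × (+120) / 0.2015 = 41.40 / 0.2015 ≈ 205.46.

Δx_2 = 205.46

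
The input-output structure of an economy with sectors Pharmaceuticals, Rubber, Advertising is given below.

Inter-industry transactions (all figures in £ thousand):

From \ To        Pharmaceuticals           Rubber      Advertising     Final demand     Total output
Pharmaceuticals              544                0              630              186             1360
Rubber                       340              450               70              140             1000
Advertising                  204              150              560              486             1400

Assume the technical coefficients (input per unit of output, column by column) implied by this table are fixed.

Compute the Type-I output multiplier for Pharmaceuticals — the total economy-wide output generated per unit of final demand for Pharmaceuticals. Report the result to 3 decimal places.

m_P = 4.301

Technical coefficients a_ij = z_ij / X_j:
  a_PP = 544/1360 = 0.40, a_RP = 340/1360 = 0.25, a_AP = 204/1360 = 0.15
  a_PR = 0/1000 = 0.00, a_RR = 450/1000 = 0.45, a_AR = 150/1000 = 0.15
  a_PA = 630/1400 = 0.45, a_RA = 70/1400 = 0.05, a_AA = 560/1400 = 0.40
I − A =
  [   0.60     0.00    -0.45]
  [  -0.25     0.55    -0.05]
  [  -0.15    -0.15     0.60]
Cofactors of I−A, C_ij = (−1)^(i+j)·(minor ij) (rows/columns in the sector order above):
  C_11 = (0.55)(0.60) − (-0.05)(-0.15) = 0.3225
  C_12 = −[(-0.25)(0.60) − (-0.05)(-0.15)] = 0.1575
  C_13 = (-0.25)(-0.15) − (0.55)(-0.15) = 0.1200
  C_21 = −[(0.00)(0.60) − (-0.45)(-0.15)] = 0.0675
  C_22 = (0.60)(0.60) − (-0.45)(-0.15) = 0.2925
  C_23 = −[(0.60)(-0.15) − (0.00)(-0.15)] = 0.0900
  C_31 = (0.00)(-0.05) − (-0.45)(0.55) = 0.2475
  C_32 = −[(0.60)(-0.05) − (-0.45)(-0.25)] = 0.1425
  C_33 = (0.60)(0.55) − (0.00)(-0.25) = 0.3300
det(I−A) = Σ_j (I−A)_1j·C_1j = (0.60)(0.3225) + (0.00)(0.1575) + (-0.45)(0.1200) = 0.1395
adj(I−A) = Cᵀ =
  [ 0.3225   0.0675   0.2475]
  [ 0.1575   0.2925   0.1425]
  [ 0.1200   0.0900   0.3300]
(I − A)⁻¹ = adj(I−A) / det(I−A) ≈
  [   2.3118     0.4839     1.7742]
  [   1.1290     2.0968     1.0215]
  [   0.8602     0.6452     2.3656]
The output multiplier for sector j is the column-j sum of the Leontief inverse (I − A)⁻¹ = adj(I−A) / det(I−A).
Column P of adj(I−A): (0.3225, 0.1575, 0.1200); det(I−A) = 0.1395.
m_P = (0.3225 + 0.1575 + 0.1200) / 0.1395 = 0.60 / 0.1395 ≈ 4.301.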